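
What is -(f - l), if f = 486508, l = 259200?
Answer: -227308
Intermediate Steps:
-(f - l) = -(486508 - 1*259200) = -(486508 - 259200) = -1*227308 = -227308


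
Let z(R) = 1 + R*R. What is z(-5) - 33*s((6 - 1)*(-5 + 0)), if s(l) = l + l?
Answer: 1676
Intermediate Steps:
z(R) = 1 + R²
s(l) = 2*l
z(-5) - 33*s((6 - 1)*(-5 + 0)) = (1 + (-5)²) - 66*(6 - 1)*(-5 + 0) = (1 + 25) - 66*5*(-5) = 26 - 66*(-25) = 26 - 33*(-50) = 26 + 1650 = 1676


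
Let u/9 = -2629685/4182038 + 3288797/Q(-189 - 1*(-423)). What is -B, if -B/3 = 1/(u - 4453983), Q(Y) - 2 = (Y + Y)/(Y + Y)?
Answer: 4182038/7544957420113 ≈ 5.5428e-7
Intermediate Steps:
Q(Y) = 3 (Q(Y) = 2 + (Y + Y)/(Y + Y) = 2 + (2*Y)/((2*Y)) = 2 + (2*Y)*(1/(2*Y)) = 2 + 1 = 3)
u = 41261598417693/4182038 (u = 9*(-2629685/4182038 + 3288797/3) = 9*(13753866139231/12546114) = 41261598417693/4182038 ≈ 9.8664e+6)
B = -4182038/7544957420113 (B = -3/(41261598417693/4182038 - 4453983) = -3/22634872260339/4182038 = -3*4182038/22634872260339 = -4182038/7544957420113 ≈ -5.5428e-7)
-B = -1*(-4182038/7544957420113) = 4182038/7544957420113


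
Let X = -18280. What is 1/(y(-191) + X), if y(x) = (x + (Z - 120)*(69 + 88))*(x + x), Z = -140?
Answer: 1/15647922 ≈ 6.3906e-8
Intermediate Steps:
y(x) = 2*x*(-40820 + x) (y(x) = (x + (-140 - 120)*(69 + 88))*(x + x) = (x - 260*157)*(2*x) = (x - 40820)*(2*x) = (-40820 + x)*(2*x) = 2*x*(-40820 + x))
1/(y(-191) + X) = 1/(2*(-191)*(-40820 - 191) - 18280) = 1/(2*(-191)*(-41011) - 18280) = 1/(15666202 - 18280) = 1/15647922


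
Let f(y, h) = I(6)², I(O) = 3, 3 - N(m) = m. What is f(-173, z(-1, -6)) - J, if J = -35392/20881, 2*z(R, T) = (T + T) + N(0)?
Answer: 31903/2983 ≈ 10.695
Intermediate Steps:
N(m) = 3 - m
z(R, T) = 3/2 + T (z(R, T) = ((T + T) + (3 - 1*0))/2 = (2*T + (3 + 0))/2 = (2*T + 3)/2 = (3 + 2*T)/2 = 3/2 + T)
f(y, h) = 9 (f(y, h) = 3² = 9)
J = -5056/2983 (J = -35392*1/20881 = -5056/2983 ≈ -1.6949)
f(-173, z(-1, -6)) - J = 9 - 1*(-5056/2983) = 9 + 5056/2983 = 31903/2983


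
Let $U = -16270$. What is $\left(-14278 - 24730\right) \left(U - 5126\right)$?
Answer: $834615168$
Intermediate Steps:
$\left(-14278 - 24730\right) \left(U - 5126\right) = \left(-14278 - 24730\right) \left(-16270 - 5126\right) = \left(-39008\right) \left(-21396\right) = 834615168$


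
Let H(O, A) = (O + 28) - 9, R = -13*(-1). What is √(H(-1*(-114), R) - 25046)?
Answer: I*√24913 ≈ 157.84*I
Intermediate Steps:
R = 13
H(O, A) = 19 + O (H(O, A) = (28 + O) - 9 = 19 + O)
√(H(-1*(-114), R) - 25046) = √((19 - 1*(-114)) - 25046) = √((19 + 114) - 25046) = √(133 - 25046) = √(-24913) = I*√24913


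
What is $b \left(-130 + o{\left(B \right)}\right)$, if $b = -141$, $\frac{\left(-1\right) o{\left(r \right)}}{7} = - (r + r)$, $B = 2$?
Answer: $14382$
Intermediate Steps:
$o{\left(r \right)} = 14 r$ ($o{\left(r \right)} = - 7 \left(- (r + r)\right) = - 7 \left(- 2 r\right) = 14 r$)
$b \left(-130 + o{\left(B \right)}\right) = - 141 \left(-130 + 14 \cdot 2\right) = - 141 \left(-130 + 28\right) = \left(-141\right) \left(-102\right) = 14382$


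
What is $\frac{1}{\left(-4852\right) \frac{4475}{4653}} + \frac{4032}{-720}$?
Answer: $- \frac{121595773}{21712700} \approx -5.6002$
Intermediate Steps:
$\frac{1}{\left(-4852\right) \frac{4475}{4653}} + \frac{4032}{-720} = - \frac{1}{4852 \cdot 4475 \cdot \frac{1}{4653}} + 4032 \left(- \frac{1}{720}\right) = - \frac{1}{4852 \cdot \frac{4475}{4653}} - \frac{28}{5} = \left(- \frac{1}{4852}\right) \frac{4653}{4475} - \frac{28}{5} = - \frac{4653}{21712700} - \frac{28}{5} = - \frac{121595773}{21712700}$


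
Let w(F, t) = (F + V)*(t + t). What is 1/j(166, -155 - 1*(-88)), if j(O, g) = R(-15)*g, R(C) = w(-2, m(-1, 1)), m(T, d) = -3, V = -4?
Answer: -1/2412 ≈ -0.00041459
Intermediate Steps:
w(F, t) = 2*t*(-4 + F) (w(F, t) = (F - 4)*(t + t) = (-4 + F)*(2*t) = 2*t*(-4 + F))
R(C) = 36 (R(C) = 2*(-3)*(-4 - 2) = 2*(-3)*(-6) = 36)
j(O, g) = 36*g
1/j(166, -155 - 1*(-88)) = 1/(36*(-155 - 1*(-88))) = 1/(36*(-155 + 88)) = 1/(36*(-67)) = 1/(-2412) = -1/2412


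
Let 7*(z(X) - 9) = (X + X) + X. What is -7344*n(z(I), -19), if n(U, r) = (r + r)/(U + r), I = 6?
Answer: -488376/13 ≈ -37567.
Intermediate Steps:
z(X) = 9 + 3*X/7 (z(X) = 9 + ((X + X) + X)/7 = 9 + (2*X + X)/7 = 9 + (3*X)/7 = 9 + 3*X/7)
n(U, r) = 2*r/(U + r) (n(U, r) = (2*r)/(U + r) = 2*r/(U + r))
-7344*n(z(I), -19) = -14688*(-19)/((9 + (3/7)*6) - 19) = -14688*(-19)/((9 + 18/7) - 19) = -14688*(-19)/(81/7 - 19) = -14688*(-19)/(-52/7) = -14688*(-19)*(-7)/52 = -7344*133/26 = -488376/13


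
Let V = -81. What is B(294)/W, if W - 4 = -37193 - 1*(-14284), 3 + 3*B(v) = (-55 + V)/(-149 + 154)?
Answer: 151/343575 ≈ 0.00043950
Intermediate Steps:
B(v) = -151/15 (B(v) = -1 + ((-55 - 81)/(-149 + 154))/3 = -1 + (-136/5)/3 = -1 + (-136*⅕)/3 = -1 + (⅓)*(-136/5) = -1 - 136/15 = -151/15)
W = -22905 (W = 4 + (-37193 - 1*(-14284)) = 4 + (-37193 + 14284) = 4 - 22909 = -22905)
B(294)/W = -151/15/(-22905) = -151/15*(-1/22905) = 151/343575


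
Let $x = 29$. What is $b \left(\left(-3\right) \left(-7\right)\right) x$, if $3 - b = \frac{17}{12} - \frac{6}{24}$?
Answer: $\frac{2233}{2} \approx 1116.5$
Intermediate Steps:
$b = \frac{11}{6}$ ($b = 3 - \left(\frac{17}{12} - \frac{6}{24}\right) = 3 - \left(17 \cdot \frac{1}{12} - \frac{1}{4}\right) = 3 - \left(\frac{17}{12} - \frac{1}{4}\right) = 3 - \frac{7}{6} = \frac{11}{6} \approx 1.8333$)
$b \left(\left(-3\right) \left(-7\right)\right) x = \frac{11 \left(\left(-3\right) \left(-7\right)\right)}{6} \cdot 29 = \frac{11}{6} \cdot 21 \cdot 29 = \frac{77}{2} \cdot 29 = \frac{2233}{2}$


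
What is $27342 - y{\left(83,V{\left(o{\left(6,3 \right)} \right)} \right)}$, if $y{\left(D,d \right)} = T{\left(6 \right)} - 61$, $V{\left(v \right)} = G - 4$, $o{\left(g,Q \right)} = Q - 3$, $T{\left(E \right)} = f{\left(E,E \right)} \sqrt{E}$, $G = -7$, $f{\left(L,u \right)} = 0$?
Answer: $27403$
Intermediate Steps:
$T{\left(E \right)} = 0$ ($T{\left(E \right)} = 0 \sqrt{E} = 0$)
$o{\left(g,Q \right)} = -3 + Q$
$V{\left(v \right)} = -11$ ($V{\left(v \right)} = -7 - 4 = -11$)
$y{\left(D,d \right)} = -61$ ($y{\left(D,d \right)} = 0 - 61 = -61$)
$27342 - y{\left(83,V{\left(o{\left(6,3 \right)} \right)} \right)} = 27342 - -61 = 27342 + 61 = 27403$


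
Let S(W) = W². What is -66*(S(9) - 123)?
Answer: 2772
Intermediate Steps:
-66*(S(9) - 123) = -66*(9² - 123) = -66*(81 - 123) = -66*(-42) = 2772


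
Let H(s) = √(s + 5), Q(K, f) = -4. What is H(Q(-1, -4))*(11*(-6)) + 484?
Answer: 418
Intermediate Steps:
H(s) = √(5 + s)
H(Q(-1, -4))*(11*(-6)) + 484 = √(5 - 4)*(11*(-6)) + 484 = √1*(-66) + 484 = 1*(-66) + 484 = -66 + 484 = 418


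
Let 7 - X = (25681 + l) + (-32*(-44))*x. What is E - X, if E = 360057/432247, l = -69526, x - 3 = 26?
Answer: -1305025883/432247 ≈ -3019.2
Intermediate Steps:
x = 29 (x = 3 + 26 = 29)
E = 360057/432247 (E = 360057*(1/432247) = 360057/432247 ≈ 0.83299)
X = 3020 (X = 7 - ((25681 - 69526) - 32*(-44)*29) = 7 - (-43845 + 1408*29) = 7 - (-43845 + 40832) = 7 - 1*(-3013) = 7 + 3013 = 3020)
E - X = 360057/432247 - 1*3020 = 360057/432247 - 3020 = -1305025883/432247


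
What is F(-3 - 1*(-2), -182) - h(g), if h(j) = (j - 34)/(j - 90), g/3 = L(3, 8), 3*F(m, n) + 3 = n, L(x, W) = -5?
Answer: -932/15 ≈ -62.133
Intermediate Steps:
F(m, n) = -1 + n/3
g = -15 (g = 3*(-5) = -15)
h(j) = (-34 + j)/(-90 + j)
F(-3 - 1*(-2), -182) - h(g) = (-1 + (1/3)*(-182)) - (-34 - 15)/(-90 - 15) = (-1 - 182/3) - (-49)/(-105) = -185/3 - (-1)*(-49)/105 = -185/3 - 1*7/15 = -185/3 - 7/15 = -932/15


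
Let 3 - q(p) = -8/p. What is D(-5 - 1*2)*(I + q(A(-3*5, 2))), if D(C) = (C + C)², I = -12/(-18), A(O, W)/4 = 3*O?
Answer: 31948/45 ≈ 709.96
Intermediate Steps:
A(O, W) = 12*O (A(O, W) = 4*(3*O) = 12*O)
I = ⅔ (I = -12*(-1)/18 = -1*(-⅔) = ⅔ ≈ 0.66667)
D(C) = 4*C² (D(C) = (2*C)² = 4*C²)
q(p) = 3 + 8/p (q(p) = 3 - (-8)/p = 3 + 8/p)
D(-5 - 1*2)*(I + q(A(-3*5, 2))) = (4*(-5 - 1*2)²)*(⅔ + (3 + 8/((12*(-3*5))))) = (4*(-5 - 2)²)*(⅔ + (3 + 8/((12*(-15))))) = (4*(-7)²)*(⅔ + (3 + 8/(-180))) = (4*49)*(⅔ + (3 + 8*(-1/180))) = 196*(⅔ + (3 - 2/45)) = 196*(⅔ + 133/45) = 196*(163/45) = 31948/45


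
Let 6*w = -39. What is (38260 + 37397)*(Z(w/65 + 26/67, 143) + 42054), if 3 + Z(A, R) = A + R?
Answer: 2138836478661/670 ≈ 3.1923e+9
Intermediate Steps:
w = -13/2 (w = (⅙)*(-39) = -13/2 ≈ -6.5000)
Z(A, R) = -3 + A + R (Z(A, R) = -3 + (A + R) = -3 + A + R)
(38260 + 37397)*(Z(w/65 + 26/67, 143) + 42054) = (38260 + 37397)*((-3 + (-13/2/65 + 26/67) + 143) + 42054) = 75657*((-3 + (-13/2*1/65 + 26*(1/67)) + 143) + 42054) = 75657*((-3 + (-⅒ + 26/67) + 143) + 42054) = 75657*((-3 + 193/670 + 143) + 42054) = 75657*(93993/670 + 42054) = 75657*(28270173/670) = 2138836478661/670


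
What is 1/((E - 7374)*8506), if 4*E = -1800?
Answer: -1/66550944 ≈ -1.5026e-8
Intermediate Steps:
E = -450 (E = (1/4)*(-1800) = -450)
1/((E - 7374)*8506) = 1/(-450 - 7374*8506) = (1/8506)/(-7824) = -1/7824*1/8506 = -1/66550944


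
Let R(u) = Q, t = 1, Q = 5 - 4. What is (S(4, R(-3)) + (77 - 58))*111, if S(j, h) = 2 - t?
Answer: 2220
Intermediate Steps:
Q = 1
R(u) = 1
S(j, h) = 1 (S(j, h) = 2 - 1*1 = 2 - 1 = 1)
(S(4, R(-3)) + (77 - 58))*111 = (1 + (77 - 58))*111 = (1 + 19)*111 = 20*111 = 2220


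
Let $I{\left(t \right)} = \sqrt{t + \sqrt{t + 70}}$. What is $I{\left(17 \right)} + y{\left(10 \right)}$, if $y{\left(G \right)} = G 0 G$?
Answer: $\sqrt{17 + \sqrt{87}} \approx 5.131$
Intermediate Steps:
$I{\left(t \right)} = \sqrt{t + \sqrt{70 + t}}$
$y{\left(G \right)} = 0$ ($y{\left(G \right)} = 0 G = 0$)
$I{\left(17 \right)} + y{\left(10 \right)} = \sqrt{17 + \sqrt{70 + 17}} + 0 = \sqrt{17 + \sqrt{87}} + 0 = \sqrt{17 + \sqrt{87}}$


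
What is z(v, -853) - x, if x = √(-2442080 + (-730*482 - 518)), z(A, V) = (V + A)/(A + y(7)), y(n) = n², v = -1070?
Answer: 1923/1021 - I*√2794458 ≈ 1.8834 - 1671.7*I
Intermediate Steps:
z(A, V) = (A + V)/(49 + A) (z(A, V) = (V + A)/(A + 7²) = (A + V)/(A + 49) = (A + V)/(49 + A))
x = I*√2794458 (x = √(-2442080 + (-351860 - 518)) = √(-2442080 - 352378) = √(-2794458) = I*√2794458 ≈ 1671.7*I)
z(v, -853) - x = (-1070 - 853)/(49 - 1070) - I*√2794458 = -1923/(-1021) - I*√2794458 = -1/1021*(-1923) - I*√2794458 = 1923/1021 - I*√2794458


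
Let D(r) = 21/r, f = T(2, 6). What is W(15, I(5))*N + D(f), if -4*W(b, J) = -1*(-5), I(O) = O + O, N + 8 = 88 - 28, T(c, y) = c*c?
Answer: -239/4 ≈ -59.750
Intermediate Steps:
T(c, y) = c²
f = 4 (f = 2² = 4)
N = 52 (N = -8 + (88 - 28) = -8 + 60 = 52)
I(O) = 2*O
W(b, J) = -5/4 (W(b, J) = -(-1)*(-5)/4 = -¼*5 = -5/4)
W(15, I(5))*N + D(f) = -5/4*52 + 21/4 = -65 + 21*(¼) = -65 + 21/4 = -239/4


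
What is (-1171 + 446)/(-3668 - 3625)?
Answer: 725/7293 ≈ 0.099410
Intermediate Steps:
(-1171 + 446)/(-3668 - 3625) = -725/(-7293) = -725*(-1/7293) = 725/7293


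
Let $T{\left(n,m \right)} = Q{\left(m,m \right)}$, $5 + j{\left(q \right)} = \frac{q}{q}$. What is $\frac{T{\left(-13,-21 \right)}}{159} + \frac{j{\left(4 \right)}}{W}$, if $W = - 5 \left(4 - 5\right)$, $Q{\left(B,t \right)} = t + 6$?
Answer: $- \frac{237}{265} \approx -0.89434$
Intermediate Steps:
$j{\left(q \right)} = -4$ ($j{\left(q \right)} = -5 + \frac{q}{q} = -5 + 1 = -4$)
$Q{\left(B,t \right)} = 6 + t$
$T{\left(n,m \right)} = 6 + m$
$W = 5$ ($W = \left(-5\right) \left(-1\right) = 5$)
$\frac{T{\left(-13,-21 \right)}}{159} + \frac{j{\left(4 \right)}}{W} = \frac{6 - 21}{159} - \frac{4}{5} = \left(-15\right) \frac{1}{159} - \frac{4}{5} = - \frac{5}{53} - \frac{4}{5} = - \frac{237}{265}$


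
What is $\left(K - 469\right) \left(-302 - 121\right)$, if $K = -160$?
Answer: $266067$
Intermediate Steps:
$\left(K - 469\right) \left(-302 - 121\right) = \left(-160 - 469\right) \left(-302 - 121\right) = \left(-629\right) \left(-423\right) = 266067$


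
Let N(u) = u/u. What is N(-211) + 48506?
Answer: 48507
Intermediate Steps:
N(u) = 1
N(-211) + 48506 = 1 + 48506 = 48507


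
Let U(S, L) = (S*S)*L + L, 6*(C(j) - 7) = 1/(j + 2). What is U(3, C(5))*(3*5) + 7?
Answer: 7424/7 ≈ 1060.6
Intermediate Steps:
C(j) = 7 + 1/(6*(2 + j)) (C(j) = 7 + 1/(6*(j + 2)) = 7 + 1/(6*(2 + j)))
U(S, L) = L + L*S**2 (U(S, L) = S**2*L + L = L*S**2 + L = L + L*S**2)
U(3, C(5))*(3*5) + 7 = (((85 + 42*5)/(6*(2 + 5)))*(1 + 3**2))*(3*5) + 7 = (((1/6)*(85 + 210)/7)*(1 + 9))*15 + 7 = (((1/6)*(1/7)*295)*10)*15 + 7 = ((295/42)*10)*15 + 7 = (1475/21)*15 + 7 = 7375/7 + 7 = 7424/7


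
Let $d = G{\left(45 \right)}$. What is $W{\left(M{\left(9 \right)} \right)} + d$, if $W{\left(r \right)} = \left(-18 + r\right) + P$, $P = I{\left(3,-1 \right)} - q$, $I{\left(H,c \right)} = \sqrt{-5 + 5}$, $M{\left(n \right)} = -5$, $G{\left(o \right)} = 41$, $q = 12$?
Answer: $6$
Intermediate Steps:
$I{\left(H,c \right)} = 0$ ($I{\left(H,c \right)} = \sqrt{0} = 0$)
$P = -12$ ($P = 0 - 12 = -12$)
$d = 41$
$W{\left(r \right)} = -30 + r$ ($W{\left(r \right)} = \left(-18 + r\right) - 12 = -30 + r$)
$W{\left(M{\left(9 \right)} \right)} + d = \left(-30 - 5\right) + 41 = -35 + 41 = 6$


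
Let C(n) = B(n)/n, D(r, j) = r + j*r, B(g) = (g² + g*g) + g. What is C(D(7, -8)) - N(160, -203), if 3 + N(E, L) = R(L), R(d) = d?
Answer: 109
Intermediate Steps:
N(E, L) = -3 + L
B(g) = g + 2*g² (B(g) = (g² + g²) + g = 2*g² + g = g + 2*g²)
C(n) = 1 + 2*n (C(n) = (n*(1 + 2*n))/n = 1 + 2*n)
C(D(7, -8)) - N(160, -203) = (1 + 2*(7*(1 - 8))) - (-3 - 203) = (1 + 2*(7*(-7))) - 1*(-206) = (1 + 2*(-49)) + 206 = (1 - 98) + 206 = -97 + 206 = 109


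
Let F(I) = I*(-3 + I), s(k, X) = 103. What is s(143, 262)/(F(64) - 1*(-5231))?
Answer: 103/9135 ≈ 0.011275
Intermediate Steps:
s(143, 262)/(F(64) - 1*(-5231)) = 103/(64*(-3 + 64) - 1*(-5231)) = 103/(64*61 + 5231) = 103/(3904 + 5231) = 103/9135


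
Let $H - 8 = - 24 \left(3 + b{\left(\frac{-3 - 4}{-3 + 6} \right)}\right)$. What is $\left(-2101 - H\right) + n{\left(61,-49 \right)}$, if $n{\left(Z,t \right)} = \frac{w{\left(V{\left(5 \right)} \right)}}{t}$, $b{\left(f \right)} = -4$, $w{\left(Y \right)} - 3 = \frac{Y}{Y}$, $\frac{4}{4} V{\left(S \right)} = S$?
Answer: $- \frac{104521}{49} \approx -2133.1$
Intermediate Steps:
$V{\left(S \right)} = S$
$w{\left(Y \right)} = 4$ ($w{\left(Y \right)} = 3 + \frac{Y}{Y} = 3 + 1 = 4$)
$H = 32$ ($H = 8 - 24 \left(3 - 4\right) = 8 - -24 = 8 + 24 = 32$)
$n{\left(Z,t \right)} = \frac{4}{t}$
$\left(-2101 - H\right) + n{\left(61,-49 \right)} = \left(-2101 - 32\right) + \frac{4}{-49} = \left(-2101 - 32\right) + 4 \left(- \frac{1}{49}\right) = -2133 - \frac{4}{49} = - \frac{104521}{49}$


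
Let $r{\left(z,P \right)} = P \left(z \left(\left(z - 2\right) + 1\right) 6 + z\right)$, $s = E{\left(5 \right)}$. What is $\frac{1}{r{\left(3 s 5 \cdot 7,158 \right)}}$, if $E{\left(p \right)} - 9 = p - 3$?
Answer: $\frac{1}{1263743250} \approx 7.913 \cdot 10^{-10}$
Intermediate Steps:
$E{\left(p \right)} = 6 + p$ ($E{\left(p \right)} = 9 + \left(p - 3\right) = 9 + \left(-3 + p\right) = 6 + p$)
$s = 11$ ($s = 6 + 5 = 11$)
$r{\left(z,P \right)} = P \left(z + z \left(-6 + 6 z\right)\right)$ ($r{\left(z,P \right)} = P \left(z \left(\left(-2 + z\right) + 1\right) 6 + z\right) = P \left(z \left(-1 + z\right) 6 + z\right) = P \left(z \left(-6 + 6 z\right) + z\right) = P \left(z + z \left(-6 + 6 z\right)\right)$)
$\frac{1}{r{\left(3 s 5 \cdot 7,158 \right)}} = \frac{1}{158 \cdot 3 \cdot 11 \cdot 5 \cdot 7 \left(-5 + 6 \cdot 3 \cdot 11 \cdot 5 \cdot 7\right)} = \frac{1}{158 \cdot 3 \cdot 55 \cdot 7 \left(-5 + 6 \cdot 3 \cdot 55 \cdot 7\right)} = \frac{1}{158 \cdot 165 \cdot 7 \left(-5 + 6 \cdot 165 \cdot 7\right)} = \frac{1}{158 \cdot 1155 \left(-5 + 6 \cdot 1155\right)} = \frac{1}{158 \cdot 1155 \left(-5 + 6930\right)} = \frac{1}{158 \cdot 1155 \cdot 6925} = \frac{1}{1263743250}$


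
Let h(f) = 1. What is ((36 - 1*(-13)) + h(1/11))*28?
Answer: 1400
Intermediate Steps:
((36 - 1*(-13)) + h(1/11))*28 = ((36 - 1*(-13)) + 1)*28 = ((36 + 13) + 1)*28 = (49 + 1)*28 = 50*28 = 1400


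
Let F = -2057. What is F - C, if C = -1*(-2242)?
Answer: -4299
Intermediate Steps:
C = 2242
F - C = -2057 - 1*2242 = -2057 - 2242 = -4299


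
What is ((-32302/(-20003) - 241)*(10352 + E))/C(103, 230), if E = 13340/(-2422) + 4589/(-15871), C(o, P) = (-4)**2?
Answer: -952185924618946523/6151252469488 ≈ -1.5480e+5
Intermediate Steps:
C(o, P) = 16
E = -111416849/19219781 (E = 13340*(-1/2422) + 4589*(-1/15871) = -6670/1211 - 4589/15871 = -111416849/19219781 ≈ -5.7970)
((-32302/(-20003) - 241)*(10352 + E))/C(103, 230) = ((-32302/(-20003) - 241)*(10352 - 111416849/19219781))/16 = ((-32302*(-1/20003) - 241)*(198851756063/19219781))*(1/16) = ((32302/20003 - 241)*(198851756063/19219781))*(1/16) = -4788421/20003*198851756063/19219781*(1/16) = -952185924618946523/384453279343*1/16 = -952185924618946523/6151252469488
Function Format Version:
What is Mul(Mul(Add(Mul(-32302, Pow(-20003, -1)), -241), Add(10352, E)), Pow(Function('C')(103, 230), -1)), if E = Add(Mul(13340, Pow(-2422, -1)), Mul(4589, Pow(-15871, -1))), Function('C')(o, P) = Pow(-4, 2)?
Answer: Rational(-952185924618946523, 6151252469488) ≈ -1.5480e+5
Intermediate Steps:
Function('C')(o, P) = 16
E = Rational(-111416849, 19219781) (E = Add(Mul(13340, Rational(-1, 2422)), Mul(4589, Rational(-1, 15871))) = Add(Rational(-6670, 1211), Rational(-4589, 15871)) = Rational(-111416849, 19219781) ≈ -5.7970)
Mul(Mul(Add(Mul(-32302, Pow(-20003, -1)), -241), Add(10352, E)), Pow(Function('C')(103, 230), -1)) = Mul(Mul(Add(Mul(-32302, Pow(-20003, -1)), -241), Add(10352, Rational(-111416849, 19219781))), Pow(16, -1)) = Mul(Mul(Add(Mul(-32302, Rational(-1, 20003)), -241), Rational(198851756063, 19219781)), Rational(1, 16)) = Mul(Mul(Add(Rational(32302, 20003), -241), Rational(198851756063, 19219781)), Rational(1, 16)) = Mul(Mul(Rational(-4788421, 20003), Rational(198851756063, 19219781)), Rational(1, 16)) = Mul(Rational(-952185924618946523, 384453279343), Rational(1, 16)) = Rational(-952185924618946523, 6151252469488)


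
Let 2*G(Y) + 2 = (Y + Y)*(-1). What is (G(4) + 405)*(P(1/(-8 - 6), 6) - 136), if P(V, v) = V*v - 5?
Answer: -396000/7 ≈ -56571.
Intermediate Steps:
P(V, v) = -5 + V*v
G(Y) = -1 - Y (G(Y) = -1 + ((Y + Y)*(-1))/2 = -1 + ((2*Y)*(-1))/2 = -1 + (-2*Y)/2 = -1 - Y)
(G(4) + 405)*(P(1/(-8 - 6), 6) - 136) = ((-1 - 1*4) + 405)*((-5 + 6/(-8 - 6)) - 136) = ((-1 - 4) + 405)*((-5 + 6/(-14)) - 136) = (-5 + 405)*((-5 - 1/14*6) - 136) = 400*((-5 - 3/7) - 136) = 400*(-38/7 - 136) = 400*(-990/7) = -396000/7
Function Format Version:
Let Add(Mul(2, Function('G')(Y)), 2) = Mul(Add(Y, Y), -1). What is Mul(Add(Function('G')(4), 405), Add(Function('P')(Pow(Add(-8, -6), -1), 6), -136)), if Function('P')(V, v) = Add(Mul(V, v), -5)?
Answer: Rational(-396000, 7) ≈ -56571.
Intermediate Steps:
Function('P')(V, v) = Add(-5, Mul(V, v))
Function('G')(Y) = Add(-1, Mul(-1, Y)) (Function('G')(Y) = Add(-1, Mul(Rational(1, 2), Mul(Add(Y, Y), -1))) = Add(-1, Mul(Rational(1, 2), Mul(Mul(2, Y), -1))) = Add(-1, Mul(Rational(1, 2), Mul(-2, Y))) = Add(-1, Mul(-1, Y)))
Mul(Add(Function('G')(4), 405), Add(Function('P')(Pow(Add(-8, -6), -1), 6), -136)) = Mul(Add(Add(-1, Mul(-1, 4)), 405), Add(Add(-5, Mul(Pow(Add(-8, -6), -1), 6)), -136)) = Mul(Add(Add(-1, -4), 405), Add(Add(-5, Mul(Pow(-14, -1), 6)), -136)) = Mul(Add(-5, 405), Add(Add(-5, Mul(Rational(-1, 14), 6)), -136)) = Mul(400, Add(Add(-5, Rational(-3, 7)), -136)) = Mul(400, Add(Rational(-38, 7), -136)) = Mul(400, Rational(-990, 7)) = Rational(-396000, 7)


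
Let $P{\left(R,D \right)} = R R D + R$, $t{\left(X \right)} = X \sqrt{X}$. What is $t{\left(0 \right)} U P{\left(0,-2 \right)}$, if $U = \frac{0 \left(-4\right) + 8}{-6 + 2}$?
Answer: $0$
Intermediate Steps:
$t{\left(X \right)} = X^{\frac{3}{2}}$
$U = -2$ ($U = \frac{0 + 8}{-4} = 8 \left(- \frac{1}{4}\right) = -2$)
$P{\left(R,D \right)} = R + D R^{2}$ ($P{\left(R,D \right)} = R^{2} D + R = D R^{2} + R = R + D R^{2}$)
$t{\left(0 \right)} U P{\left(0,-2 \right)} = 0^{\frac{3}{2}} \left(-2\right) 0 \left(1 - 0\right) = 0 \left(-2\right) 0 \left(1 + 0\right) = 0 \cdot 0 \cdot 1 = 0 \cdot 0 = 0$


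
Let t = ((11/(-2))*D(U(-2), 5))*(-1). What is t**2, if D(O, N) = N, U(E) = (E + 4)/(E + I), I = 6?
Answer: 3025/4 ≈ 756.25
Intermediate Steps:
U(E) = (4 + E)/(6 + E) (U(E) = (E + 4)/(E + 6) = (4 + E)/(6 + E))
t = 55/2 (t = ((11/(-2))*5)*(-1) = ((11*(-1/2))*5)*(-1) = -11/2*5*(-1) = -55/2*(-1) = 55/2 ≈ 27.500)
t**2 = (55/2)**2 = 3025/4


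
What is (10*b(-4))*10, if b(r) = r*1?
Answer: -400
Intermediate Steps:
b(r) = r
(10*b(-4))*10 = (10*(-4))*10 = -40*10 = -400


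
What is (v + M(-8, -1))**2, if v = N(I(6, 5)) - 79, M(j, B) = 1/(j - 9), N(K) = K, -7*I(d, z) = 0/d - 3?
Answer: 87553449/14161 ≈ 6182.7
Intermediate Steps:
I(d, z) = 3/7 (I(d, z) = -(0/d - 3)/7 = -(0 - 3)/7 = -1/7*(-3) = 3/7)
M(j, B) = 1/(-9 + j)
v = -550/7 (v = 3/7 - 79 = -550/7 ≈ -78.571)
(v + M(-8, -1))**2 = (-550/7 + 1/(-9 - 8))**2 = (-550/7 + 1/(-17))**2 = (-550/7 - 1/17)**2 = (-9357/119)**2 = 87553449/14161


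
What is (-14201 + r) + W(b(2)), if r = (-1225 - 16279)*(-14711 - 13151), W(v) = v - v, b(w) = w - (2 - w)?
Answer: 487682247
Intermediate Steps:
b(w) = -2 + 2*w (b(w) = w + (-2 + w) = -2 + 2*w)
W(v) = 0
r = 487696448 (r = -17504*(-27862) = 487696448)
(-14201 + r) + W(b(2)) = (-14201 + 487696448) + 0 = 487682247 + 0 = 487682247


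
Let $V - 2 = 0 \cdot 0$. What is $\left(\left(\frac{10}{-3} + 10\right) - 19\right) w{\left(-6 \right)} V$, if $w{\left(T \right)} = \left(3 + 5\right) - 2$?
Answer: $-148$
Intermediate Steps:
$w{\left(T \right)} = 6$ ($w{\left(T \right)} = 8 - 2 = 6$)
$V = 2$ ($V = 2 + 0 \cdot 0 = 2 + 0 = 2$)
$\left(\left(\frac{10}{-3} + 10\right) - 19\right) w{\left(-6 \right)} V = \left(\left(\frac{10}{-3} + 10\right) - 19\right) 6 \cdot 2 = \left(\left(10 \left(- \frac{1}{3}\right) + 10\right) - 19\right) 6 \cdot 2 = \left(\left(- \frac{10}{3} + 10\right) - 19\right) 6 \cdot 2 = \left(\frac{20}{3} - 19\right) 6 \cdot 2 = \left(- \frac{37}{3}\right) 6 \cdot 2 = \left(-74\right) 2 = -148$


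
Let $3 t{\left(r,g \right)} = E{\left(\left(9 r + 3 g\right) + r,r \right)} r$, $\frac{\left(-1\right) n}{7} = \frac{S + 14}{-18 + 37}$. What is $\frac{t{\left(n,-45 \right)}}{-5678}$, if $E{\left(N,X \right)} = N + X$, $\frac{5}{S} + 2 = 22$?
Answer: $- \frac{5397}{90848} \approx -0.059407$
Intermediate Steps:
$S = \frac{1}{4}$ ($S = \frac{5}{-2 + 22} = \frac{5}{20} = 5 \cdot \frac{1}{20} = \frac{1}{4} \approx 0.25$)
$n = - \frac{21}{4}$ ($n = - 7 \frac{\frac{1}{4} + 14}{-18 + 37} = - 7 \frac{57}{4 \cdot 19} = - 7 \cdot \frac{57}{4} \cdot \frac{1}{19} = \left(-7\right) \frac{3}{4} = - \frac{21}{4} \approx -5.25$)
$t{\left(r,g \right)} = \frac{r \left(3 g + 11 r\right)}{3}$ ($t{\left(r,g \right)} = \frac{\left(\left(\left(9 r + 3 g\right) + r\right) + r\right) r}{3} = \frac{\left(\left(\left(3 g + 9 r\right) + r\right) + r\right) r}{3} = \frac{\left(\left(3 g + 10 r\right) + r\right) r}{3} = \frac{\left(3 g + 11 r\right) r}{3} = \frac{r \left(3 g + 11 r\right)}{3}$)
$\frac{t{\left(n,-45 \right)}}{-5678} = \frac{\frac{1}{3} \left(- \frac{21}{4}\right) \left(3 \left(-45\right) + 11 \left(- \frac{21}{4}\right)\right)}{-5678} = \frac{1}{3} \left(- \frac{21}{4}\right) \left(-135 - \frac{231}{4}\right) \left(- \frac{1}{5678}\right) = \frac{1}{3} \left(- \frac{21}{4}\right) \left(- \frac{771}{4}\right) \left(- \frac{1}{5678}\right) = \frac{5397}{16} \left(- \frac{1}{5678}\right) = - \frac{5397}{90848}$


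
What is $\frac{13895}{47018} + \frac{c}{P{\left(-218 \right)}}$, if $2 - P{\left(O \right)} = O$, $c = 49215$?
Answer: $\frac{231704777}{1034396} \approx 224.0$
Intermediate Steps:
$P{\left(O \right)} = 2 - O$
$\frac{13895}{47018} + \frac{c}{P{\left(-218 \right)}} = \frac{13895}{47018} + \frac{49215}{2 - -218} = 13895 \cdot \frac{1}{47018} + \frac{49215}{2 + 218} = \frac{13895}{47018} + \frac{49215}{220} = \frac{13895}{47018} + 49215 \cdot \frac{1}{220} = \frac{13895}{47018} + \frac{9843}{44} = \frac{231704777}{1034396}$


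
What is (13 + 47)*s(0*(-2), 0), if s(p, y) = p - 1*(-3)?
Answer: 180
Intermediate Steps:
s(p, y) = 3 + p (s(p, y) = p + 3 = 3 + p)
(13 + 47)*s(0*(-2), 0) = (13 + 47)*(3 + 0*(-2)) = 60*(3 + 0) = 60*3 = 180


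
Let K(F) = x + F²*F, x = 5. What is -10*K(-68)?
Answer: 3144270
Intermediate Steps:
K(F) = 5 + F³ (K(F) = 5 + F²*F = 5 + F³)
-10*K(-68) = -10*(5 + (-68)³) = -10*(5 - 314432) = -10*(-314427) = 3144270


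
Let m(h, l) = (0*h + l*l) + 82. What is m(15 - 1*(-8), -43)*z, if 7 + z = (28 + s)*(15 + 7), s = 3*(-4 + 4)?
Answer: 1175979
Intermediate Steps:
s = 0 (s = 3*0 = 0)
m(h, l) = 82 + l² (m(h, l) = (0 + l²) + 82 = l² + 82 = 82 + l²)
z = 609 (z = -7 + (28 + 0)*(15 + 7) = -7 + 28*22 = -7 + 616 = 609)
m(15 - 1*(-8), -43)*z = (82 + (-43)²)*609 = (82 + 1849)*609 = 1931*609 = 1175979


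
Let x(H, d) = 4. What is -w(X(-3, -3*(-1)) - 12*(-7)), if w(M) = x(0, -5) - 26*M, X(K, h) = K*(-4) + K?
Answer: 2414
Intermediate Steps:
X(K, h) = -3*K (X(K, h) = -4*K + K = -3*K)
w(M) = 4 - 26*M
-w(X(-3, -3*(-1)) - 12*(-7)) = -(4 - 26*(-3*(-3) - 12*(-7))) = -(4 - 26*(9 + 84)) = -(4 - 26*93) = -(4 - 2418) = -1*(-2414) = 2414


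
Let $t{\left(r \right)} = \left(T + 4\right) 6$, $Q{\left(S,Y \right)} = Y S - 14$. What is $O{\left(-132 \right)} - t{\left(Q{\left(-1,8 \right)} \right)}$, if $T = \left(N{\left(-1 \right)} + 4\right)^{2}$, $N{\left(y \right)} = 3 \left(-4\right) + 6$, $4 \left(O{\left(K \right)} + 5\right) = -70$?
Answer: $- \frac{141}{2} \approx -70.5$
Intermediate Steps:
$O{\left(K \right)} = - \frac{45}{2}$ ($O{\left(K \right)} = -5 + \frac{1}{4} \left(-70\right) = -5 - \frac{35}{2} = - \frac{45}{2}$)
$N{\left(y \right)} = -6$ ($N{\left(y \right)} = -12 + 6 = -6$)
$T = 4$ ($T = \left(-6 + 4\right)^{2} = \left(-2\right)^{2} = 4$)
$Q{\left(S,Y \right)} = -14 + S Y$ ($Q{\left(S,Y \right)} = S Y - 14 = -14 + S Y$)
$t{\left(r \right)} = 48$ ($t{\left(r \right)} = \left(4 + 4\right) 6 = 8 \cdot 6 = 48$)
$O{\left(-132 \right)} - t{\left(Q{\left(-1,8 \right)} \right)} = - \frac{45}{2} - 48 = - \frac{141}{2}$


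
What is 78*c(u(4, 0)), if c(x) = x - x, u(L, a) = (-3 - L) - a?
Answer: 0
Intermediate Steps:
u(L, a) = -3 - L - a
c(x) = 0
78*c(u(4, 0)) = 78*0 = 0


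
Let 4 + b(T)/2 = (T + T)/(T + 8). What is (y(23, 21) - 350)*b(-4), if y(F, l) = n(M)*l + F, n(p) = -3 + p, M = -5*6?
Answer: 12240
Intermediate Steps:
M = -30
b(T) = -8 + 4*T/(8 + T) (b(T) = -8 + 2*((T + T)/(T + 8)) = -8 + 2*((2*T)/(8 + T)) = -8 + 2*(2*T/(8 + T)) = -8 + 4*T/(8 + T))
y(F, l) = F - 33*l (y(F, l) = (-3 - 30)*l + F = -33*l + F = F - 33*l)
(y(23, 21) - 350)*b(-4) = ((23 - 33*21) - 350)*(4*(-16 - 1*(-4))/(8 - 4)) = ((23 - 693) - 350)*(4*(-16 + 4)/4) = (-670 - 350)*(4*(¼)*(-12)) = -1020*(-12) = 12240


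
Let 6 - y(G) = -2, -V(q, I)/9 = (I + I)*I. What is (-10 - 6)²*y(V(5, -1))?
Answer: 2048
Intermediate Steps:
V(q, I) = -18*I² (V(q, I) = -9*(I + I)*I = -9*2*I*I = -18*I²)
y(G) = 8 (y(G) = 6 - 1*(-2) = 6 + 2 = 8)
(-10 - 6)²*y(V(5, -1)) = (-10 - 6)²*8 = (-16)²*8 = 256*8 = 2048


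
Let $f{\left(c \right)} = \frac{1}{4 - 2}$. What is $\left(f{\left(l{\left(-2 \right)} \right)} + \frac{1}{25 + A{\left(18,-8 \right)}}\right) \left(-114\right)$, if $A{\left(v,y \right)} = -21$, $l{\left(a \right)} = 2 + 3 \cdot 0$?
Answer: $- \frac{171}{2} \approx -85.5$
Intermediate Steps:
$l{\left(a \right)} = 2$ ($l{\left(a \right)} = 2 + 0 = 2$)
$f{\left(c \right)} = \frac{1}{2}$
$\left(f{\left(l{\left(-2 \right)} \right)} + \frac{1}{25 + A{\left(18,-8 \right)}}\right) \left(-114\right) = \left(\frac{1}{2} + \frac{1}{25 - 21}\right) \left(-114\right) = \left(\frac{1}{2} + \frac{1}{4}\right) \left(-114\right) = \frac{3}{4} \left(-114\right) = - \frac{171}{2}$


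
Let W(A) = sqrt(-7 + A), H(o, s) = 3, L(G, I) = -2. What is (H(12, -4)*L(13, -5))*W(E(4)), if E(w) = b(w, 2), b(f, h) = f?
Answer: -6*I*sqrt(3) ≈ -10.392*I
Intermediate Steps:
E(w) = w
(H(12, -4)*L(13, -5))*W(E(4)) = (3*(-2))*sqrt(-7 + 4) = -6*I*sqrt(3)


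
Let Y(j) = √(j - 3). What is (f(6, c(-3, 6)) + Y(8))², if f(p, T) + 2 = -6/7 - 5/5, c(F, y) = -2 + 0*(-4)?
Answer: 974/49 - 54*√5/7 ≈ 2.6279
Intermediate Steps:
Y(j) = √(-3 + j)
c(F, y) = -2 (c(F, y) = -2 + 0 = -2)
f(p, T) = -27/7 (f(p, T) = -2 + (-6/7 - 5/5) = -2 + (-6*⅐ - 5*⅕) = -2 + (-6/7 - 1) = -2 - 13/7 = -27/7)
(f(6, c(-3, 6)) + Y(8))² = (-27/7 + √(-3 + 8))² = (-27/7 + √5)²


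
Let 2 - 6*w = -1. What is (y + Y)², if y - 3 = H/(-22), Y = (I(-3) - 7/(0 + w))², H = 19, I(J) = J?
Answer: 41024025/484 ≈ 84760.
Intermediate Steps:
w = ½ (w = ⅓ - ⅙*(-1) = ⅓ + ⅙ = ½ ≈ 0.50000)
Y = 289 (Y = (-3 - 7/(0 + ½))² = (-3 - 7/½)² = (-3 - 7*2)² = (-3 - 14)² = (-17)² = 289)
y = 47/22 (y = 3 + 19/(-22) = 3 + 19*(-1/22) = 3 - 19/22 = 47/22 ≈ 2.1364)
(y + Y)² = (47/22 + 289)² = (6405/22)² = 41024025/484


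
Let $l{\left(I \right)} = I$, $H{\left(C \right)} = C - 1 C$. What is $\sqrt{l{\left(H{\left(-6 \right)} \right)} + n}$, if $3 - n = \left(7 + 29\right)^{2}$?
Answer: $i \sqrt{1293} \approx 35.958 i$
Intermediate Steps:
$H{\left(C \right)} = 0$ ($H{\left(C \right)} = C - C = 0$)
$n = -1293$ ($n = 3 - \left(7 + 29\right)^{2} = 3 - 36^{2} = 3 - 1296 = -1293$)
$\sqrt{l{\left(H{\left(-6 \right)} \right)} + n} = \sqrt{0 - 1293} = \sqrt{-1293} = i \sqrt{1293}$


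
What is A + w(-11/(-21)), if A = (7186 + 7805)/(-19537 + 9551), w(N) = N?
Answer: -204965/209706 ≈ -0.97739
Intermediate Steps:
A = -14991/9986 (A = 14991/(-9986) = 14991*(-1/9986) = -14991/9986 ≈ -1.5012)
A + w(-11/(-21)) = -14991/9986 - 11/(-21) = -14991/9986 - 11*(-1/21) = -14991/9986 + 11/21 = -204965/209706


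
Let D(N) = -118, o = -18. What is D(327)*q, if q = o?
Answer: 2124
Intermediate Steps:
q = -18
D(327)*q = -118*(-18) = 2124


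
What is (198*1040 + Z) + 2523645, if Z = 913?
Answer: 2730478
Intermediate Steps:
(198*1040 + Z) + 2523645 = (198*1040 + 913) + 2523645 = (205920 + 913) + 2523645 = 206833 + 2523645 = 2730478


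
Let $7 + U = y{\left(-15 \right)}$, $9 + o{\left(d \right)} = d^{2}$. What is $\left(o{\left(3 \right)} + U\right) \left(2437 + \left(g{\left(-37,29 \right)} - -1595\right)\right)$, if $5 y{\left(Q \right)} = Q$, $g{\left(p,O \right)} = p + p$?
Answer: $-39580$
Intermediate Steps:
$g{\left(p,O \right)} = 2 p$
$y{\left(Q \right)} = \frac{Q}{5}$
$o{\left(d \right)} = -9 + d^{2}$
$U = -10$ ($U = -7 + \frac{1}{5} \left(-15\right) = -7 - 3 = -10$)
$\left(o{\left(3 \right)} + U\right) \left(2437 + \left(g{\left(-37,29 \right)} - -1595\right)\right) = \left(\left(-9 + 3^{2}\right) - 10\right) \left(2437 + \left(2 \left(-37\right) - -1595\right)\right) = \left(\left(-9 + 9\right) - 10\right) \left(2437 + \left(-74 + 1595\right)\right) = \left(0 - 10\right) \left(2437 + 1521\right) = \left(-10\right) 3958 = -39580$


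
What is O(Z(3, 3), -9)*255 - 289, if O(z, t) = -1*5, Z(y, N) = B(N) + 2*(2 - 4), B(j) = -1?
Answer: -1564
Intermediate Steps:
Z(y, N) = -5 (Z(y, N) = -1 + 2*(2 - 4) = -1 + 2*(-2) = -1 - 4 = -5)
O(z, t) = -5
O(Z(3, 3), -9)*255 - 289 = -5*255 - 289 = -1275 - 289 = -1564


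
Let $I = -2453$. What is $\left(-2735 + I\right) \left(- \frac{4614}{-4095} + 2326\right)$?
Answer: $- \frac{16479827264}{1365} \approx -1.2073 \cdot 10^{7}$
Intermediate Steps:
$\left(-2735 + I\right) \left(- \frac{4614}{-4095} + 2326\right) = \left(-2735 - 2453\right) \left(- \frac{4614}{-4095} + 2326\right) = - 5188 \left(\left(-4614\right) \left(- \frac{1}{4095}\right) + 2326\right) = - 5188 \left(\frac{1538}{1365} + 2326\right) = \left(-5188\right) \frac{3176528}{1365} = - \frac{16479827264}{1365}$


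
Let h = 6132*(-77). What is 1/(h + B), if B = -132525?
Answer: -1/604689 ≈ -1.6537e-6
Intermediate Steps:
h = -472164
1/(h + B) = 1/(-472164 - 132525) = 1/(-604689) = -1/604689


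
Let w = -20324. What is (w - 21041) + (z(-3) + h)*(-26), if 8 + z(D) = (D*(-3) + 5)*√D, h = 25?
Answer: -41807 - 364*I*√3 ≈ -41807.0 - 630.47*I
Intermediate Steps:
z(D) = -8 + √D*(5 - 3*D) (z(D) = -8 + (D*(-3) + 5)*√D = -8 + (-3*D + 5)*√D = -8 + (5 - 3*D)*√D = -8 + √D*(5 - 3*D))
(w - 21041) + (z(-3) + h)*(-26) = (-20324 - 21041) + ((-8 - (-9)*I*√3 + 5*√(-3)) + 25)*(-26) = -41365 + ((-8 - (-9)*I*√3 + 5*(I*√3)) + 25)*(-26) = -41365 + ((-8 + 9*I*√3 + 5*I*√3) + 25)*(-26) = -41365 + ((-8 + 14*I*√3) + 25)*(-26) = -41365 + (17 + 14*I*√3)*(-26) = -41365 + (-442 - 364*I*√3) = -41807 - 364*I*√3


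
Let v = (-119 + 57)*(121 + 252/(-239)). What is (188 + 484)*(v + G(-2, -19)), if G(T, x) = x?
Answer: -1197433440/239 ≈ -5.0102e+6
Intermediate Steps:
v = -1777354/239 (v = -62*(121 + 252*(-1/239)) = -62*(121 - 252/239) = -62*28667/239 = -1777354/239 ≈ -7436.6)
(188 + 484)*(v + G(-2, -19)) = (188 + 484)*(-1777354/239 - 19) = 672*(-1781895/239) = -1197433440/239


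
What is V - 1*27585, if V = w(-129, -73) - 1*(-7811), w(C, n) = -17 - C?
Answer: -19662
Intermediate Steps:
V = 7923 (V = (-17 - 1*(-129)) - 1*(-7811) = (-17 + 129) + 7811 = 112 + 7811 = 7923)
V - 1*27585 = 7923 - 1*27585 = 7923 - 27585 = -19662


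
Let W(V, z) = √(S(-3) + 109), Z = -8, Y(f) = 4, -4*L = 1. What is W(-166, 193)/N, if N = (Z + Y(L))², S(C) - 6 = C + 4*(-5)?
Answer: √23/8 ≈ 0.59948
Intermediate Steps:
L = -¼ (L = -¼*1 = -¼ ≈ -0.25000)
S(C) = -14 + C (S(C) = 6 + (C + 4*(-5)) = 6 + (C - 20) = 6 + (-20 + C) = -14 + C)
W(V, z) = 2*√23 (W(V, z) = √((-14 - 3) + 109) = √(-17 + 109) = √92 = 2*√23)
N = 16 (N = (-8 + 4)² = (-4)² = 16)
W(-166, 193)/N = (2*√23)/16 = (2*√23)*(1/16) = √23/8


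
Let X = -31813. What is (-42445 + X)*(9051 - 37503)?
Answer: 2112788616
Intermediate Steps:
(-42445 + X)*(9051 - 37503) = (-42445 - 31813)*(9051 - 37503) = -74258*(-28452) = 2112788616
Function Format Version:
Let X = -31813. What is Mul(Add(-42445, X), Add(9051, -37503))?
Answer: 2112788616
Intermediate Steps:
Mul(Add(-42445, X), Add(9051, -37503)) = Mul(Add(-42445, -31813), Add(9051, -37503)) = Mul(-74258, -28452) = 2112788616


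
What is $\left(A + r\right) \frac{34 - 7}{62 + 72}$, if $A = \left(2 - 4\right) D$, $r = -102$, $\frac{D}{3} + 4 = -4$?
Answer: $- \frac{729}{67} \approx -10.881$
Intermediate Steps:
$D = -24$ ($D = -12 + 3 \left(-4\right) = -12 - 12 = -24$)
$A = 48$ ($A = \left(2 - 4\right) \left(-24\right) = \left(-2\right) \left(-24\right) = 48$)
$\left(A + r\right) \frac{34 - 7}{62 + 72} = \left(48 - 102\right) \frac{34 - 7}{62 + 72} = - 54 \cdot \frac{27}{134} = - 54 \cdot 27 \cdot \frac{1}{134} = \left(-54\right) \frac{27}{134} = - \frac{729}{67}$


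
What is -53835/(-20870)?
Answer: 10767/4174 ≈ 2.5795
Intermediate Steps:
-53835/(-20870) = -53835*(-1)/20870 = -1*(-10767/4174) = 10767/4174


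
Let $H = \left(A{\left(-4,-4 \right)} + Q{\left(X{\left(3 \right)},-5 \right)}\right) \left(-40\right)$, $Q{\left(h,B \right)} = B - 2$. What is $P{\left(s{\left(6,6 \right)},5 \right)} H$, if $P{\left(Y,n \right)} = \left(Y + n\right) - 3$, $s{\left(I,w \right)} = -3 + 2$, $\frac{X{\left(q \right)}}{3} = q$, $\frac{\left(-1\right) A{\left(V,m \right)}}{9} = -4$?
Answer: $-1160$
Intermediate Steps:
$A{\left(V,m \right)} = 36$ ($A{\left(V,m \right)} = \left(-9\right) \left(-4\right) = 36$)
$X{\left(q \right)} = 3 q$
$s{\left(I,w \right)} = -1$
$Q{\left(h,B \right)} = -2 + B$
$P{\left(Y,n \right)} = -3 + Y + n$
$H = -1160$ ($H = \left(36 - 7\right) \left(-40\right) = 29 \left(-40\right) = -1160$)
$P{\left(s{\left(6,6 \right)},5 \right)} H = \left(-3 - 1 + 5\right) \left(-1160\right) = 1 \left(-1160\right) = -1160$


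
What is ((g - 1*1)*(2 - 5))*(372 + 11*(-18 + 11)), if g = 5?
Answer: -3540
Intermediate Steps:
((g - 1*1)*(2 - 5))*(372 + 11*(-18 + 11)) = ((5 - 1*1)*(2 - 5))*(372 + 11*(-18 + 11)) = ((5 - 1)*(-3))*(372 + 11*(-7)) = (4*(-3))*(372 - 77) = -12*295 = -3540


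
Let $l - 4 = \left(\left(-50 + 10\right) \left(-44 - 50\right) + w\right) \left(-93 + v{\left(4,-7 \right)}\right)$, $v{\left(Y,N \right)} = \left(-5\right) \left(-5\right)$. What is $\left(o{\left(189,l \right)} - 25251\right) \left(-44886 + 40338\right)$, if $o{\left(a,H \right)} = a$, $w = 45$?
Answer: $113981976$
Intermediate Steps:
$v{\left(Y,N \right)} = 25$
$l = -258736$ ($l = 4 + \left(\left(-50 + 10\right) \left(-44 - 50\right) + 45\right) \left(-93 + 25\right) = 4 + \left(\left(-40\right) \left(-94\right) + 45\right) \left(-68\right) = 4 + \left(3760 + 45\right) \left(-68\right) = 4 + 3805 \left(-68\right) = 4 - 258740 = -258736$)
$\left(o{\left(189,l \right)} - 25251\right) \left(-44886 + 40338\right) = \left(189 - 25251\right) \left(-44886 + 40338\right) = \left(-25062\right) \left(-4548\right) = 113981976$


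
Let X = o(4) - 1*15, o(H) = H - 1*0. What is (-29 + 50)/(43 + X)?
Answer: 21/32 ≈ 0.65625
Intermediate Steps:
o(H) = H (o(H) = H + 0 = H)
X = -11 (X = 4 - 1*15 = 4 - 15 = -11)
(-29 + 50)/(43 + X) = (-29 + 50)/(43 - 11) = 21/32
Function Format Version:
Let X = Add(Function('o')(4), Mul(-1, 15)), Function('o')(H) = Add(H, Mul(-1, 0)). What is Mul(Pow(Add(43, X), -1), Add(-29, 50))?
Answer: Rational(21, 32) ≈ 0.65625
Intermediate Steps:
Function('o')(H) = H (Function('o')(H) = Add(H, 0) = H)
X = -11 (X = Add(4, Mul(-1, 15)) = Add(4, -15) = -11)
Mul(Pow(Add(43, X), -1), Add(-29, 50)) = Mul(Pow(Add(43, -11), -1), Add(-29, 50)) = Mul(Pow(32, -1), 21) = Mul(Rational(1, 32), 21) = Rational(21, 32)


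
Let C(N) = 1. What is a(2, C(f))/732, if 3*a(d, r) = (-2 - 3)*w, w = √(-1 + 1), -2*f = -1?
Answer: 0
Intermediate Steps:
f = ½ (f = -½*(-1) = ½ ≈ 0.50000)
w = 0 (w = √0 = 0)
a(d, r) = 0 (a(d, r) = ((-2 - 3)*0)/3 = (-5*0)/3 = (⅓)*0 = 0)
a(2, C(f))/732 = 0/732 = 0*(1/732) = 0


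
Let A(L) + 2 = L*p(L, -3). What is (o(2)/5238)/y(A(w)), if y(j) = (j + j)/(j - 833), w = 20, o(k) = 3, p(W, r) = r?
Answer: 895/216504 ≈ 0.0041339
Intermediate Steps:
A(L) = -2 - 3*L (A(L) = -2 + L*(-3) = -2 - 3*L)
y(j) = 2*j/(-833 + j) (y(j) = (2*j)/(-833 + j) = 2*j/(-833 + j))
(o(2)/5238)/y(A(w)) = (3/5238)/((2*(-2 - 3*20)/(-833 + (-2 - 3*20)))) = ((1/5238)*3)/((2*(-2 - 60)/(-833 + (-2 - 60)))) = 1/(1746*((2*(-62)/(-833 - 62)))) = 1/(1746*((2*(-62)/(-895)))) = 1/(1746*((2*(-62)*(-1/895)))) = 1/(1746*(124/895)) = (1/1746)*(895/124) = 895/216504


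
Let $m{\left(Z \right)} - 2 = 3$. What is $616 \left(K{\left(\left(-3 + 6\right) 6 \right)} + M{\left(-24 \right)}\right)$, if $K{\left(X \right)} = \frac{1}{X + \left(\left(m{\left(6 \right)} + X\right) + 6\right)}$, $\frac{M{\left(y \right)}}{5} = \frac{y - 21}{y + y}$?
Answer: $\frac{272657}{94} \approx 2900.6$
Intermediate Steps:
$M{\left(y \right)} = \frac{5 \left(-21 + y\right)}{2 y}$ ($M{\left(y \right)} = 5 \frac{y - 21}{y + y} = 5 \frac{-21 + y}{2 y} = \frac{5 \left(-21 + y\right)}{2 y}$)
$m{\left(Z \right)} = 5$ ($m{\left(Z \right)} = 2 + 3 = 5$)
$K{\left(X \right)} = \frac{1}{11 + 2 X}$ ($K{\left(X \right)} = \frac{1}{X + \left(\left(5 + X\right) + 6\right)} = \frac{1}{X + \left(11 + X\right)} = \frac{1}{11 + 2 X}$)
$616 \left(K{\left(\left(-3 + 6\right) 6 \right)} + M{\left(-24 \right)}\right) = 616 \left(\frac{1}{11 + 2 \left(-3 + 6\right) 6} + \frac{5 \left(-21 - 24\right)}{2 \left(-24\right)}\right) = 616 \left(\frac{1}{11 + 2 \cdot 3 \cdot 6} + \frac{5}{2} \left(- \frac{1}{24}\right) \left(-45\right)\right) = 616 \left(\frac{1}{11 + 2 \cdot 18} + \frac{75}{16}\right) = 616 \left(\frac{1}{11 + 36} + \frac{75}{16}\right) = 616 \left(\frac{1}{47} + \frac{75}{16}\right) = 616 \cdot \frac{3541}{752} = \frac{272657}{94}$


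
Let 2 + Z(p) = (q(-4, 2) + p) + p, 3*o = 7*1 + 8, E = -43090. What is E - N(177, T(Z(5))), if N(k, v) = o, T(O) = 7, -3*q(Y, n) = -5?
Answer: -43095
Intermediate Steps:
o = 5 (o = (7*1 + 8)/3 = (7 + 8)/3 = (⅓)*15 = 5)
q(Y, n) = 5/3 (q(Y, n) = -⅓*(-5) = 5/3)
Z(p) = -⅓ + 2*p (Z(p) = -2 + ((5/3 + p) + p) = -2 + (5/3 + 2*p) = -⅓ + 2*p)
N(k, v) = 5
E - N(177, T(Z(5))) = -43090 - 1*5 = -43090 - 5 = -43095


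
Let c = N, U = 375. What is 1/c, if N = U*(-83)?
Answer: -1/31125 ≈ -3.2129e-5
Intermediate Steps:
N = -31125 (N = 375*(-83) = -31125)
c = -31125
1/c = 1/(-31125) = -1/31125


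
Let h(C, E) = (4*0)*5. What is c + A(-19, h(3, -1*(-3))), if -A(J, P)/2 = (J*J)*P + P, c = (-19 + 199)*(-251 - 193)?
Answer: -79920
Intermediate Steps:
h(C, E) = 0 (h(C, E) = 0*5 = 0)
c = -79920 (c = 180*(-444) = -79920)
A(J, P) = -2*P - 2*P*J² (A(J, P) = -2*((J*J)*P + P) = -2*(J²*P + P) = -2*(P*J² + P) = -2*(P + P*J²) = -2*P - 2*P*J²)
c + A(-19, h(3, -1*(-3))) = -79920 - 2*0*(1 + (-19)²) = -79920 - 2*0*(1 + 361) = -79920 - 2*0*362 = -79920 + 0 = -79920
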